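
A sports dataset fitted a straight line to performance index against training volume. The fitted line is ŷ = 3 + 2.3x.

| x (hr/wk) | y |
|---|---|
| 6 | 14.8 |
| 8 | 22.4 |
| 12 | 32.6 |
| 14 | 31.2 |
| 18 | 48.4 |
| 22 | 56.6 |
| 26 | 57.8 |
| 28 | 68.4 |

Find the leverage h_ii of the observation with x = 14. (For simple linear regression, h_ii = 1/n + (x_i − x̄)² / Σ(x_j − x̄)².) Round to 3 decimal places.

h = 0.141

x̄ = (6 + 8 + 12 + 14 + 18 + 22 + 26 + 28)/8 = 16.75
Σ(x − x̄)² = 115.562 + 76.5625 + 22.5625 + 7.5625 + 1.5625 + 27.5625 + 85.5625 + 126.562 = 463.5
h = 1/8 + (-2.75)²/463.5 = 0.125 + 0.0163161 = 0.141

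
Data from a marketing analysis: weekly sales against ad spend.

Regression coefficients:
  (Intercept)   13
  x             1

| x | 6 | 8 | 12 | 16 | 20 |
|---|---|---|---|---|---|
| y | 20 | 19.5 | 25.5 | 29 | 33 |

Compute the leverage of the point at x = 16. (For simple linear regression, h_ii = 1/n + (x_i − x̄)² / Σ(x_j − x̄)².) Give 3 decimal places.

h = 0.299

x̄ = (6 + 8 + 12 + 16 + 20)/5 = 12.4
Σ(x − x̄)² = 40.96 + 19.36 + 0.16 + 12.96 + 57.76 = 131.2
h = 1/5 + (3.6)²/131.2 = 0.2 + 0.0987805 = 0.299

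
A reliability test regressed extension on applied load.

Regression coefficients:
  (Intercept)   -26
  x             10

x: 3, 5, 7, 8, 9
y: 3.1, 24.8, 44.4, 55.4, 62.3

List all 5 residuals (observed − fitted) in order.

x=3: ŷ = -26 + 10·3 = 4; r = 3.1 − 4 = -0.9
x=5: ŷ = -26 + 10·5 = 24; r = 24.8 − 24 = 0.8
x=7: ŷ = -26 + 10·7 = 44; r = 44.4 − 44 = 0.4
x=8: ŷ = -26 + 10·8 = 54; r = 55.4 − 54 = 1.4
x=9: ŷ = -26 + 10·9 = 64; r = 62.3 − 64 = -1.7

-0.9, 0.8, 0.4, 1.4, -1.7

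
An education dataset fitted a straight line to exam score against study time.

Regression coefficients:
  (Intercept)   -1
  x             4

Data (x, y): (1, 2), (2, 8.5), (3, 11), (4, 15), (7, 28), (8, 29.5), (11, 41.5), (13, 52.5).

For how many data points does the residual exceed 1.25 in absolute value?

4

x=1: ŷ = -1 + 4·1 = 3; r = 2 − 3 = -1
x=2: ŷ = -1 + 4·2 = 7; r = 8.5 − 7 = 1.5
x=3: ŷ = -1 + 4·3 = 11; r = 11 − 11 = 0
x=4: ŷ = -1 + 4·4 = 15; r = 15 − 15 = 0
x=7: ŷ = -1 + 4·7 = 27; r = 28 − 27 = 1
x=8: ŷ = -1 + 4·8 = 31; r = 29.5 − 31 = -1.5
x=11: ŷ = -1 + 4·11 = 43; r = 41.5 − 43 = -1.5
x=13: ŷ = -1 + 4·13 = 51; r = 52.5 − 51 = 1.5
|r| > 1.25: x=2 (|r|=1.5), x=8 (|r|=1.5), x=11 (|r|=1.5), x=13 (|r|=1.5) → 4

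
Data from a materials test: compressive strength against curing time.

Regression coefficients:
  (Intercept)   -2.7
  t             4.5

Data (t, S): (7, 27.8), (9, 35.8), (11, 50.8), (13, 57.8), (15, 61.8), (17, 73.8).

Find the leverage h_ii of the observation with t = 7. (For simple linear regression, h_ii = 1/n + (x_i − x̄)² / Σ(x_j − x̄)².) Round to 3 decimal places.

h = 0.524

t̄ = (7 + 9 + 11 + 13 + 15 + 17)/6 = 12
Σ(t − t̄)² = 25 + 9 + 1 + 1 + 9 + 25 = 70
h = 1/6 + (-5)²/70 = 0.166667 + 0.357143 = 0.524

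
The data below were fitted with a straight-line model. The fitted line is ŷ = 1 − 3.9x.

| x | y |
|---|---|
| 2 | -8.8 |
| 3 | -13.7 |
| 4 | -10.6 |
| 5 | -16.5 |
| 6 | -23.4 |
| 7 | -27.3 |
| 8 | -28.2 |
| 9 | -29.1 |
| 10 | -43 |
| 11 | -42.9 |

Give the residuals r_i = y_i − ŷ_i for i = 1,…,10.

x=2: ŷ = 1 − 3.9·2 = -6.8; r = -8.8 − (-6.8) = -2
x=3: ŷ = 1 − 3.9·3 = -10.7; r = -13.7 − (-10.7) = -3
x=4: ŷ = 1 − 3.9·4 = -14.6; r = -10.6 − (-14.6) = 4
x=5: ŷ = 1 − 3.9·5 = -18.5; r = -16.5 − (-18.5) = 2
x=6: ŷ = 1 − 3.9·6 = -22.4; r = -23.4 − (-22.4) = -1
x=7: ŷ = 1 − 3.9·7 = -26.3; r = -27.3 − (-26.3) = -1
x=8: ŷ = 1 − 3.9·8 = -30.2; r = -28.2 − (-30.2) = 2
x=9: ŷ = 1 − 3.9·9 = -34.1; r = -29.1 − (-34.1) = 5
x=10: ŷ = 1 − 3.9·10 = -38; r = -43 − (-38) = -5
x=11: ŷ = 1 − 3.9·11 = -41.9; r = -42.9 − (-41.9) = -1

-2, -3, 4, 2, -1, -1, 2, 5, -5, -1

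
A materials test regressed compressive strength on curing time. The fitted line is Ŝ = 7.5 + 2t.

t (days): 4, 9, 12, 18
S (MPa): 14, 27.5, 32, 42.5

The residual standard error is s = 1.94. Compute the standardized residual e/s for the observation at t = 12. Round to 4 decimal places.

Ŝ = 7.5 + 2·12 = 31.5
e = 32 − 31.5 = 0.5
e/s = 0.5 / 1.94 = 0.2577

0.2577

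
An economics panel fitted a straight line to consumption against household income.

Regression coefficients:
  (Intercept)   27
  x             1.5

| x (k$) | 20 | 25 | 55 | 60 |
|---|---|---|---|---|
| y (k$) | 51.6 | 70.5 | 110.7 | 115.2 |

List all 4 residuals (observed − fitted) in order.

-5.4, 6, 1.2, -1.8

x=20: ŷ = 27 + 1.5·20 = 57; e = 51.6 − 57 = -5.4
x=25: ŷ = 27 + 1.5·25 = 64.5; e = 70.5 − 64.5 = 6
x=55: ŷ = 27 + 1.5·55 = 109.5; e = 110.7 − 109.5 = 1.2
x=60: ŷ = 27 + 1.5·60 = 117; e = 115.2 − 117 = -1.8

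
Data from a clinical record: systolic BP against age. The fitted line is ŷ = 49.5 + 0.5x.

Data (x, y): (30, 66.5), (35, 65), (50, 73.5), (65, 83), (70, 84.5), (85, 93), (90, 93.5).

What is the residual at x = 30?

r = 2

ŷ = 49.5 + 0.5·30 = 64.5
r = 66.5 − 64.5 = 2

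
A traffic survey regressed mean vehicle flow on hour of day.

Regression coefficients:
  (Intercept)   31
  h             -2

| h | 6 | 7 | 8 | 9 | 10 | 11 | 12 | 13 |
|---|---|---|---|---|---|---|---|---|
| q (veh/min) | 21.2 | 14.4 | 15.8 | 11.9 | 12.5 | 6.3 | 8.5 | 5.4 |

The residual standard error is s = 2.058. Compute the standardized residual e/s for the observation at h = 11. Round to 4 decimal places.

q̂ = 31 − 2·11 = 9
e = 6.3 − 9 = -2.7
e/s = -2.7 / 2.058 = -1.3120

-1.3120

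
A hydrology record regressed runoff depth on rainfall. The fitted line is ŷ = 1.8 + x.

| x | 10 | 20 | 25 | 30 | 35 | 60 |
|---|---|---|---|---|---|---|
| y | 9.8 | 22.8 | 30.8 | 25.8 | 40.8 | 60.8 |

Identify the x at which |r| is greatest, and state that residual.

x=10: ŷ = 1.8 + 10 = 11.8; r = 9.8 − 11.8 = -2
x=20: ŷ = 1.8 + 20 = 21.8; r = 22.8 − 21.8 = 1
x=25: ŷ = 1.8 + 25 = 26.8; r = 30.8 − 26.8 = 4
x=30: ŷ = 1.8 + 30 = 31.8; r = 25.8 − 31.8 = -6
x=35: ŷ = 1.8 + 35 = 36.8; r = 40.8 − 36.8 = 4
x=60: ŷ = 1.8 + 60 = 61.8; r = 60.8 − 61.8 = -1
Largest |r| is 6 at x = 30, residual -6.

x = 30, r = -6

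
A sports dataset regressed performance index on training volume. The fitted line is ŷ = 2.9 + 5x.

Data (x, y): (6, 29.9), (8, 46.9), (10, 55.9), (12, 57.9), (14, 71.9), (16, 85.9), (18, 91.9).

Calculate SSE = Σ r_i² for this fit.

x=6: ŷ = 2.9 + 5·6 = 32.9; r = 29.9 − 32.9 = -3
x=8: ŷ = 2.9 + 5·8 = 42.9; r = 46.9 − 42.9 = 4
x=10: ŷ = 2.9 + 5·10 = 52.9; r = 55.9 − 52.9 = 3
x=12: ŷ = 2.9 + 5·12 = 62.9; r = 57.9 − 62.9 = -5
x=14: ŷ = 2.9 + 5·14 = 72.9; r = 71.9 − 72.9 = -1
x=16: ŷ = 2.9 + 5·16 = 82.9; r = 85.9 − 82.9 = 3
x=18: ŷ = 2.9 + 5·18 = 92.9; r = 91.9 − 92.9 = -1
SSE = 9 + 16 + 9 + 25 + 1 + 9 + 1 = 70

SSE = 70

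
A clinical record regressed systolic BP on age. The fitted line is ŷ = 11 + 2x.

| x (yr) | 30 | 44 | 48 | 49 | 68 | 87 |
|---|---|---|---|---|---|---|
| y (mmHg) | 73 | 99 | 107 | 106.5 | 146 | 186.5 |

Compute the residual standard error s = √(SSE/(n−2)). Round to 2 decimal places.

x=30: ŷ = 11 + 2·30 = 71; r = 73 − 71 = 2
x=44: ŷ = 11 + 2·44 = 99; r = 99 − 99 = 0
x=48: ŷ = 11 + 2·48 = 107; r = 107 − 107 = 0
x=49: ŷ = 11 + 2·49 = 109; r = 106.5 − 109 = -2.5
x=68: ŷ = 11 + 2·68 = 147; r = 146 − 147 = -1
x=87: ŷ = 11 + 2·87 = 185; r = 186.5 − 185 = 1.5
SSE = 4 + 0 + 0 + 6.25 + 1 + 2.25 = 13.5
s = √(13.5/4) = √3.375 ≈ 1.84

s = 1.84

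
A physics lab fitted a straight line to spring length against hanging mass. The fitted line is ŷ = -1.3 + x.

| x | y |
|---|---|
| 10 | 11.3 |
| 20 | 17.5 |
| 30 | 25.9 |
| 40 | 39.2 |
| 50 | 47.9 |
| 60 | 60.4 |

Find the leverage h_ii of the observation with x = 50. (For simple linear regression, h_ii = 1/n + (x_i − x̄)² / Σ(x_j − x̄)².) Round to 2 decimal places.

x̄ = (10 + 20 + 30 + 40 + 50 + 60)/6 = 35
Σ(x − x̄)² = 625 + 225 + 25 + 25 + 225 + 625 = 1750
h = 1/6 + (15)²/1750 = 0.166667 + 0.128571 = 0.30

h = 0.30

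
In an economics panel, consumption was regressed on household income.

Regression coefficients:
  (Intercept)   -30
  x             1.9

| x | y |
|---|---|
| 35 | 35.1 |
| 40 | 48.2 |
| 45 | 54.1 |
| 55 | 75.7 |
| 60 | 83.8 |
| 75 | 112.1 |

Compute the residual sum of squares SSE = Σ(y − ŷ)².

x=35: ŷ = -30 + 1.9·35 = 36.5; e = 35.1 − 36.5 = -1.4
x=40: ŷ = -30 + 1.9·40 = 46; e = 48.2 − 46 = 2.2
x=45: ŷ = -30 + 1.9·45 = 55.5; e = 54.1 − 55.5 = -1.4
x=55: ŷ = -30 + 1.9·55 = 74.5; e = 75.7 − 74.5 = 1.2
x=60: ŷ = -30 + 1.9·60 = 84; e = 83.8 − 84 = -0.2
x=75: ŷ = -30 + 1.9·75 = 112.5; e = 112.1 − 112.5 = -0.4
SSE = 1.96 + 4.84 + 1.96 + 1.44 + 0.04 + 0.16 = 10.4

SSE = 10.4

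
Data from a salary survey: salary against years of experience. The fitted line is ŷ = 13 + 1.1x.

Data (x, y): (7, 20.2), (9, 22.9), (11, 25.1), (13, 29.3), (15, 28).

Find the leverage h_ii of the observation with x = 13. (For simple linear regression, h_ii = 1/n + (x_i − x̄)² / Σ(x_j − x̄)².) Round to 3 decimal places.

h = 0.300

x̄ = (7 + 9 + 11 + 13 + 15)/5 = 11
Σ(x − x̄)² = 16 + 4 + 0 + 4 + 16 = 40
h = 1/5 + (2)²/40 = 0.2 + 0.1 = 0.300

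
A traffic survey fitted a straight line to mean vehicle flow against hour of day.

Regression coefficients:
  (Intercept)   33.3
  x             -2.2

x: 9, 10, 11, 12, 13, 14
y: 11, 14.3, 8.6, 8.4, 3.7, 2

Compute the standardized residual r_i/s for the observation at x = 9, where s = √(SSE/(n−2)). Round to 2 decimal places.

x=9: ŷ = 33.3 − 2.2·9 = 13.5; r = 11 − 13.5 = -2.5
x=10: ŷ = 33.3 − 2.2·10 = 11.3; r = 14.3 − 11.3 = 3
x=11: ŷ = 33.3 − 2.2·11 = 9.1; r = 8.6 − 9.1 = -0.5
x=12: ŷ = 33.3 − 2.2·12 = 6.9; r = 8.4 − 6.9 = 1.5
x=13: ŷ = 33.3 − 2.2·13 = 4.7; r = 3.7 − 4.7 = -1
x=14: ŷ = 33.3 − 2.2·14 = 2.5; r = 2 − 2.5 = -0.5
SSE = 6.25 + 9 + 0.25 + 2.25 + 1 + 0.25 = 19
s = √(19/4) = 2.17945
r/s = -2.5 / 2.17945 = -1.15

-1.15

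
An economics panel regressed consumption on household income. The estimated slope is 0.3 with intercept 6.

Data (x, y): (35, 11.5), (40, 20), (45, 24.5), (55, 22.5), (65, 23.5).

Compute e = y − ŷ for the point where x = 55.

ŷ = 6 + 0.3·55 = 22.5
e = 22.5 − 22.5 = 0

e = 0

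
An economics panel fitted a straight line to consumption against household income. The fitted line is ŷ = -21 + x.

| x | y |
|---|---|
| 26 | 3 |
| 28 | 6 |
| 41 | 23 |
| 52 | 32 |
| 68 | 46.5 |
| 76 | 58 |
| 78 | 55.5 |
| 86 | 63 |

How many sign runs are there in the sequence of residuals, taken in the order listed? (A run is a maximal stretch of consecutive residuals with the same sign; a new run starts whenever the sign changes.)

5 runs

x=26: ŷ = -21 + 26 = 5; r = 3 − 5 = -2
x=28: ŷ = -21 + 28 = 7; r = 6 − 7 = -1
x=41: ŷ = -21 + 41 = 20; r = 23 − 20 = 3
x=52: ŷ = -21 + 52 = 31; r = 32 − 31 = 1
x=68: ŷ = -21 + 68 = 47; r = 46.5 − 47 = -0.5
x=76: ŷ = -21 + 76 = 55; r = 58 − 55 = 3
x=78: ŷ = -21 + 78 = 57; r = 55.5 − 57 = -1.5
x=86: ŷ = -21 + 86 = 65; r = 63 − 65 = -2
Signs: − − + + − + − −
Runs: −×2, +×2, −×1, +×1, −×2 → 5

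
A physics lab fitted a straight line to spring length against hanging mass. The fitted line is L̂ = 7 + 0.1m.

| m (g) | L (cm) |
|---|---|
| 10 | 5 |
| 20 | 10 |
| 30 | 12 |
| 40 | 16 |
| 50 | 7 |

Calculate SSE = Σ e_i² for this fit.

SSE = 64

m=10: L̂ = 7 + 0.1·10 = 8; e = 5 − 8 = -3
m=20: L̂ = 7 + 0.1·20 = 9; e = 10 − 9 = 1
m=30: L̂ = 7 + 0.1·30 = 10; e = 12 − 10 = 2
m=40: L̂ = 7 + 0.1·40 = 11; e = 16 − 11 = 5
m=50: L̂ = 7 + 0.1·50 = 12; e = 7 − 12 = -5
SSE = 9 + 1 + 4 + 25 + 25 = 64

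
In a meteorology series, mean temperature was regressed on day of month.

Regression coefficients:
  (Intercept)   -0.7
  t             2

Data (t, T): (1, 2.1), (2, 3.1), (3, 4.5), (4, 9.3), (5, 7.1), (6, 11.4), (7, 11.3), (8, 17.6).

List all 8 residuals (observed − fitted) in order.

t=1: ŷ = -0.7 + 2·1 = 1.3; e = 2.1 − 1.3 = 0.8
t=2: ŷ = -0.7 + 2·2 = 3.3; e = 3.1 − 3.3 = -0.2
t=3: ŷ = -0.7 + 2·3 = 5.3; e = 4.5 − 5.3 = -0.8
t=4: ŷ = -0.7 + 2·4 = 7.3; e = 9.3 − 7.3 = 2
t=5: ŷ = -0.7 + 2·5 = 9.3; e = 7.1 − 9.3 = -2.2
t=6: ŷ = -0.7 + 2·6 = 11.3; e = 11.4 − 11.3 = 0.1
t=7: ŷ = -0.7 + 2·7 = 13.3; e = 11.3 − 13.3 = -2
t=8: ŷ = -0.7 + 2·8 = 15.3; e = 17.6 − 15.3 = 2.3

0.8, -0.2, -0.8, 2, -2.2, 0.1, -2, 2.3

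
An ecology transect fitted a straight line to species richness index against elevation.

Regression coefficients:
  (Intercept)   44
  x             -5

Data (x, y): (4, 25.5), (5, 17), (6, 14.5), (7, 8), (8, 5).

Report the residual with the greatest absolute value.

x=4: ŷ = 44 − 5·4 = 24; r = 25.5 − 24 = 1.5
x=5: ŷ = 44 − 5·5 = 19; r = 17 − 19 = -2
x=6: ŷ = 44 − 5·6 = 14; r = 14.5 − 14 = 0.5
x=7: ŷ = 44 − 5·7 = 9; r = 8 − 9 = -1
x=8: ŷ = 44 − 5·8 = 4; r = 5 − 4 = 1
Largest |r| is 2 at x = 5, residual -2.

r = -2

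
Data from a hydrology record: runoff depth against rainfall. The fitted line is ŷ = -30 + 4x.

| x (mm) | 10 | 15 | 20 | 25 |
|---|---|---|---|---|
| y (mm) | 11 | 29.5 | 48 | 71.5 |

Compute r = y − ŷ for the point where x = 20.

r = -2

ŷ = -30 + 4·20 = 50
r = 48 − 50 = -2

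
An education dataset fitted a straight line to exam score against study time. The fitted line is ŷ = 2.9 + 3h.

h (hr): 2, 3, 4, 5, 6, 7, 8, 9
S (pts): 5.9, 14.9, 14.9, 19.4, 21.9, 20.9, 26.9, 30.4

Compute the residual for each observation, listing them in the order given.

h=2: ŷ = 2.9 + 3·2 = 8.9; e = 5.9 − 8.9 = -3
h=3: ŷ = 2.9 + 3·3 = 11.9; e = 14.9 − 11.9 = 3
h=4: ŷ = 2.9 + 3·4 = 14.9; e = 14.9 − 14.9 = 0
h=5: ŷ = 2.9 + 3·5 = 17.9; e = 19.4 − 17.9 = 1.5
h=6: ŷ = 2.9 + 3·6 = 20.9; e = 21.9 − 20.9 = 1
h=7: ŷ = 2.9 + 3·7 = 23.9; e = 20.9 − 23.9 = -3
h=8: ŷ = 2.9 + 3·8 = 26.9; e = 26.9 − 26.9 = 0
h=9: ŷ = 2.9 + 3·9 = 29.9; e = 30.4 − 29.9 = 0.5

-3, 3, 0, 1.5, 1, -3, 0, 0.5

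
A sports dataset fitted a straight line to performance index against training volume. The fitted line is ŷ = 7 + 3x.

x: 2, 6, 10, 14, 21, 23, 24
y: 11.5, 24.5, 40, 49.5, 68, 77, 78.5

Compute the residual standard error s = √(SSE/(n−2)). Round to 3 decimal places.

s = 1.844

x=2: ŷ = 7 + 3·2 = 13; e = 11.5 − 13 = -1.5
x=6: ŷ = 7 + 3·6 = 25; e = 24.5 − 25 = -0.5
x=10: ŷ = 7 + 3·10 = 37; e = 40 − 37 = 3
x=14: ŷ = 7 + 3·14 = 49; e = 49.5 − 49 = 0.5
x=21: ŷ = 7 + 3·21 = 70; e = 68 − 70 = -2
x=23: ŷ = 7 + 3·23 = 76; e = 77 − 76 = 1
x=24: ŷ = 7 + 3·24 = 79; e = 78.5 − 79 = -0.5
SSE = 2.25 + 0.25 + 9 + 0.25 + 4 + 1 + 0.25 = 17
s = √(17/5) = √3.4 ≈ 1.844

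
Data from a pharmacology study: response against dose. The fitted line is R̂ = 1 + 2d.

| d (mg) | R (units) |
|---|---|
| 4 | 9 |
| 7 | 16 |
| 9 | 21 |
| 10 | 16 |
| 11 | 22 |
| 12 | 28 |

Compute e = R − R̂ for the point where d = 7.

R̂ = 1 + 2·7 = 15
e = 16 − 15 = 1

e = 1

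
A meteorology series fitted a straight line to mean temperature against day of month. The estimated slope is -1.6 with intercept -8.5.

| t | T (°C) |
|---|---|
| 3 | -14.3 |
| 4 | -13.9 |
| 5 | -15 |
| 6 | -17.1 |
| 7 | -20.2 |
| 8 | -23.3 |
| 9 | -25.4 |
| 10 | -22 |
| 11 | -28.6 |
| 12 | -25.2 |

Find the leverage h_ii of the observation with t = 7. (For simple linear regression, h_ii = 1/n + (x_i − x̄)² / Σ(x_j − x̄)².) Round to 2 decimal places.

t̄ = (3 + 4 + 5 + 6 + 7 + 8 + 9 + 10 + 11 + 12)/10 = 7.5
Σ(t − t̄)² = 20.25 + 12.25 + 6.25 + 2.25 + 0.25 + 0.25 + 2.25 + 6.25 + 12.25 + 20.25 = 82.5
h = 1/10 + (-0.5)²/82.5 = 0.1 + 0.0030303 = 0.10

h = 0.10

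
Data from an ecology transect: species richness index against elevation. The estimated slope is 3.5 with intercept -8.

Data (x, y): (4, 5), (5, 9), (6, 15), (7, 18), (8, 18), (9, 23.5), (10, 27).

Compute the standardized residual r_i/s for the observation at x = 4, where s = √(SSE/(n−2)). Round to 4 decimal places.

-0.6594

x=4: ŷ = -8 + 3.5·4 = 6; r = 5 − 6 = -1
x=5: ŷ = -8 + 3.5·5 = 9.5; r = 9 − 9.5 = -0.5
x=6: ŷ = -8 + 3.5·6 = 13; r = 15 − 13 = 2
x=7: ŷ = -8 + 3.5·7 = 16.5; r = 18 − 16.5 = 1.5
x=8: ŷ = -8 + 3.5·8 = 20; r = 18 − 20 = -2
x=9: ŷ = -8 + 3.5·9 = 23.5; r = 23.5 − 23.5 = 0
x=10: ŷ = -8 + 3.5·10 = 27; r = 27 − 27 = 0
SSE = 1 + 0.25 + 4 + 2.25 + 4 + 0 + 0 = 11.5
s = √(11.5/5) = 1.51658
r/s = -1 / 1.51658 = -0.6594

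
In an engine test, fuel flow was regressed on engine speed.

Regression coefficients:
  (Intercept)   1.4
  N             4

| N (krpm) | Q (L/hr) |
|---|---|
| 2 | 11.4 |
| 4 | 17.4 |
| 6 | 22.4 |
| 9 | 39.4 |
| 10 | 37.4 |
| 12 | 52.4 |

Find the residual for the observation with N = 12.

Q̂ = 1.4 + 4·12 = 49.4
r = 52.4 − 49.4 = 3

r = 3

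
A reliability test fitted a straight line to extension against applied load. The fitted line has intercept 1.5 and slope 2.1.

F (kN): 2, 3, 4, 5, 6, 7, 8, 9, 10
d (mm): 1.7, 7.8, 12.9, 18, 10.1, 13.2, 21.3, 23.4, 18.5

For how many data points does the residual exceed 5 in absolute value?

F=2: ŷ = 1.5 + 2.1·2 = 5.7; r = 1.7 − 5.7 = -4
F=3: ŷ = 1.5 + 2.1·3 = 7.8; r = 7.8 − 7.8 = 0
F=4: ŷ = 1.5 + 2.1·4 = 9.9; r = 12.9 − 9.9 = 3
F=5: ŷ = 1.5 + 2.1·5 = 12; r = 18 − 12 = 6
F=6: ŷ = 1.5 + 2.1·6 = 14.1; r = 10.1 − 14.1 = -4
F=7: ŷ = 1.5 + 2.1·7 = 16.2; r = 13.2 − 16.2 = -3
F=8: ŷ = 1.5 + 2.1·8 = 18.3; r = 21.3 − 18.3 = 3
F=9: ŷ = 1.5 + 2.1·9 = 20.4; r = 23.4 − 20.4 = 3
F=10: ŷ = 1.5 + 2.1·10 = 22.5; r = 18.5 − 22.5 = -4
|r| > 5: F=5 (|r|=6) → 1

1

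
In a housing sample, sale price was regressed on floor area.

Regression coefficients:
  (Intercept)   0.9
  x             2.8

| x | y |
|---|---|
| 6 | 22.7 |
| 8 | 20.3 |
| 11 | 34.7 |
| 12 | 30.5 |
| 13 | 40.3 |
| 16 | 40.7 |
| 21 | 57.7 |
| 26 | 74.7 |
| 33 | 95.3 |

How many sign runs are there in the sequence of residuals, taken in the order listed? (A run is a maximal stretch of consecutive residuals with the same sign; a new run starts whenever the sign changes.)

7 runs

x=6: ŷ = 0.9 + 2.8·6 = 17.7; r = 22.7 − 17.7 = 5
x=8: ŷ = 0.9 + 2.8·8 = 23.3; r = 20.3 − 23.3 = -3
x=11: ŷ = 0.9 + 2.8·11 = 31.7; r = 34.7 − 31.7 = 3
x=12: ŷ = 0.9 + 2.8·12 = 34.5; r = 30.5 − 34.5 = -4
x=13: ŷ = 0.9 + 2.8·13 = 37.3; r = 40.3 − 37.3 = 3
x=16: ŷ = 0.9 + 2.8·16 = 45.7; r = 40.7 − 45.7 = -5
x=21: ŷ = 0.9 + 2.8·21 = 59.7; r = 57.7 − 59.7 = -2
x=26: ŷ = 0.9 + 2.8·26 = 73.7; r = 74.7 − 73.7 = 1
x=33: ŷ = 0.9 + 2.8·33 = 93.3; r = 95.3 − 93.3 = 2
Signs: + − + − + − − + +
Runs: +×1, −×1, +×1, −×1, +×1, −×2, +×2 → 7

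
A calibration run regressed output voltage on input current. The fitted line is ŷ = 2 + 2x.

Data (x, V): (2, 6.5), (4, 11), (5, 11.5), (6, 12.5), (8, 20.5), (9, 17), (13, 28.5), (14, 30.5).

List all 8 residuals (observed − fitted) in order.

x=2: ŷ = 2 + 2·2 = 6; e = 6.5 − 6 = 0.5
x=4: ŷ = 2 + 2·4 = 10; e = 11 − 10 = 1
x=5: ŷ = 2 + 2·5 = 12; e = 11.5 − 12 = -0.5
x=6: ŷ = 2 + 2·6 = 14; e = 12.5 − 14 = -1.5
x=8: ŷ = 2 + 2·8 = 18; e = 20.5 − 18 = 2.5
x=9: ŷ = 2 + 2·9 = 20; e = 17 − 20 = -3
x=13: ŷ = 2 + 2·13 = 28; e = 28.5 − 28 = 0.5
x=14: ŷ = 2 + 2·14 = 30; e = 30.5 − 30 = 0.5

0.5, 1, -0.5, -1.5, 2.5, -3, 0.5, 0.5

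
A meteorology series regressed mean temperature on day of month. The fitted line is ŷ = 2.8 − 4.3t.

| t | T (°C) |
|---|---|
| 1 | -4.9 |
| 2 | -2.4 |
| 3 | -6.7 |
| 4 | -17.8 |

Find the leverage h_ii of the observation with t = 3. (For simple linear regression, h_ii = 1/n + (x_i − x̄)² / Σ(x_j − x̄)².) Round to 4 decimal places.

h = 0.3000

t̄ = (1 + 2 + 3 + 4)/4 = 2.5
Σ(t − t̄)² = 2.25 + 0.25 + 0.25 + 2.25 = 5
h = 1/4 + (0.5)²/5 = 0.25 + 0.05 = 0.3000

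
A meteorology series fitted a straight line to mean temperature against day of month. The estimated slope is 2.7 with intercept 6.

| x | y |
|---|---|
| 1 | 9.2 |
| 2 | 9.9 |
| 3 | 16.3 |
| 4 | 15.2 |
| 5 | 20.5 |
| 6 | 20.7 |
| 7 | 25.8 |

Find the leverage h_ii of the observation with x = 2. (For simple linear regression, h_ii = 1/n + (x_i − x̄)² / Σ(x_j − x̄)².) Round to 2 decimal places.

h = 0.29

x̄ = (1 + 2 + 3 + 4 + 5 + 6 + 7)/7 = 4
Σ(x − x̄)² = 9 + 4 + 1 + 0 + 1 + 4 + 9 = 28
h = 1/7 + (-2)²/28 = 0.142857 + 0.142857 = 0.29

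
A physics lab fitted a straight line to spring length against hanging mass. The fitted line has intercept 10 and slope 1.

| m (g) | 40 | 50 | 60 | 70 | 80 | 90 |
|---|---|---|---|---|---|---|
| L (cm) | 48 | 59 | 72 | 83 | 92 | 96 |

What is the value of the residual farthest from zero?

m=40: ŷ = 10 + 40 = 50; r = 48 − 50 = -2
m=50: ŷ = 10 + 50 = 60; r = 59 − 60 = -1
m=60: ŷ = 10 + 60 = 70; r = 72 − 70 = 2
m=70: ŷ = 10 + 70 = 80; r = 83 − 80 = 3
m=80: ŷ = 10 + 80 = 90; r = 92 − 90 = 2
m=90: ŷ = 10 + 90 = 100; r = 96 − 100 = -4
Largest |r| is 4 at m = 90, residual -4.

r = -4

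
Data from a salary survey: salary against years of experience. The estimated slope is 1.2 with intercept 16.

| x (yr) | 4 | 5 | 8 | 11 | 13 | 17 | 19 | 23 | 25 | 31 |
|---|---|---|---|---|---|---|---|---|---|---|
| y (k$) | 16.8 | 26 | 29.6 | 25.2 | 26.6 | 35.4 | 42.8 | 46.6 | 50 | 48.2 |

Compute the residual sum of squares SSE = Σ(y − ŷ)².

x=4: ŷ = 16 + 1.2·4 = 20.8; e = 16.8 − 20.8 = -4
x=5: ŷ = 16 + 1.2·5 = 22; e = 26 − 22 = 4
x=8: ŷ = 16 + 1.2·8 = 25.6; e = 29.6 − 25.6 = 4
x=11: ŷ = 16 + 1.2·11 = 29.2; e = 25.2 − 29.2 = -4
x=13: ŷ = 16 + 1.2·13 = 31.6; e = 26.6 − 31.6 = -5
x=17: ŷ = 16 + 1.2·17 = 36.4; e = 35.4 − 36.4 = -1
x=19: ŷ = 16 + 1.2·19 = 38.8; e = 42.8 − 38.8 = 4
x=23: ŷ = 16 + 1.2·23 = 43.6; e = 46.6 − 43.6 = 3
x=25: ŷ = 16 + 1.2·25 = 46; e = 50 − 46 = 4
x=31: ŷ = 16 + 1.2·31 = 53.2; e = 48.2 − 53.2 = -5
SSE = 16 + 16 + 16 + 16 + 25 + 1 + 16 + 9 + 16 + 25 = 156

SSE = 156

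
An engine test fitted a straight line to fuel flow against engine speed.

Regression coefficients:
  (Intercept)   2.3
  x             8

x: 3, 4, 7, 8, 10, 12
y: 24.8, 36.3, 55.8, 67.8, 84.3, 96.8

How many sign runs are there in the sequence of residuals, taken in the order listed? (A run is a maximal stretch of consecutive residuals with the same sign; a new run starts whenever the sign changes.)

x=3: ŷ = 2.3 + 8·3 = 26.3; r = 24.8 − 26.3 = -1.5
x=4: ŷ = 2.3 + 8·4 = 34.3; r = 36.3 − 34.3 = 2
x=7: ŷ = 2.3 + 8·7 = 58.3; r = 55.8 − 58.3 = -2.5
x=8: ŷ = 2.3 + 8·8 = 66.3; r = 67.8 − 66.3 = 1.5
x=10: ŷ = 2.3 + 8·10 = 82.3; r = 84.3 − 82.3 = 2
x=12: ŷ = 2.3 + 8·12 = 98.3; r = 96.8 − 98.3 = -1.5
Signs: − + − + + −
Runs: −×1, +×1, −×1, +×2, −×1 → 5

5 runs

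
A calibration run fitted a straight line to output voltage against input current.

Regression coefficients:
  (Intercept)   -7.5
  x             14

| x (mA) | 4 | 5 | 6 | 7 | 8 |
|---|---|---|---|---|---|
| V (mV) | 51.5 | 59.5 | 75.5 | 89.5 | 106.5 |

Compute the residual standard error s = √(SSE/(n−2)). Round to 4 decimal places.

x=4: V̂ = -7.5 + 14·4 = 48.5; e = 51.5 − 48.5 = 3
x=5: V̂ = -7.5 + 14·5 = 62.5; e = 59.5 − 62.5 = -3
x=6: V̂ = -7.5 + 14·6 = 76.5; e = 75.5 − 76.5 = -1
x=7: V̂ = -7.5 + 14·7 = 90.5; e = 89.5 − 90.5 = -1
x=8: V̂ = -7.5 + 14·8 = 104.5; e = 106.5 − 104.5 = 2
SSE = 9 + 9 + 1 + 1 + 4 = 24
s = √(24/3) = √8 ≈ 2.8284

s = 2.8284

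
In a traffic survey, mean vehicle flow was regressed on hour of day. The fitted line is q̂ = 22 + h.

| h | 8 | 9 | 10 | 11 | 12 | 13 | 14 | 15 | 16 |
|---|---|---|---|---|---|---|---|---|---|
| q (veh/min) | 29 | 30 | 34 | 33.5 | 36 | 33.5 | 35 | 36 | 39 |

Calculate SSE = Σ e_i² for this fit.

h=8: q̂ = 22 + 8 = 30; e = 29 − 30 = -1
h=9: q̂ = 22 + 9 = 31; e = 30 − 31 = -1
h=10: q̂ = 22 + 10 = 32; e = 34 − 32 = 2
h=11: q̂ = 22 + 11 = 33; e = 33.5 − 33 = 0.5
h=12: q̂ = 22 + 12 = 34; e = 36 − 34 = 2
h=13: q̂ = 22 + 13 = 35; e = 33.5 − 35 = -1.5
h=14: q̂ = 22 + 14 = 36; e = 35 − 36 = -1
h=15: q̂ = 22 + 15 = 37; e = 36 − 37 = -1
h=16: q̂ = 22 + 16 = 38; e = 39 − 38 = 1
SSE = 1 + 1 + 4 + 0.25 + 4 + 2.25 + 1 + 1 + 1 = 15.5

SSE = 15.5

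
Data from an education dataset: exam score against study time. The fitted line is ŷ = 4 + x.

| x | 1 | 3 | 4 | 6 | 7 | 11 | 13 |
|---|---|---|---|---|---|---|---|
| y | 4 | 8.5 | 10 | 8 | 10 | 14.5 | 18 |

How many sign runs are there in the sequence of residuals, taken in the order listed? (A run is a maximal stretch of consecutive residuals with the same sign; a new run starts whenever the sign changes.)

4 runs

x=1: ŷ = 4 + 1 = 5; r = 4 − 5 = -1
x=3: ŷ = 4 + 3 = 7; r = 8.5 − 7 = 1.5
x=4: ŷ = 4 + 4 = 8; r = 10 − 8 = 2
x=6: ŷ = 4 + 6 = 10; r = 8 − 10 = -2
x=7: ŷ = 4 + 7 = 11; r = 10 − 11 = -1
x=11: ŷ = 4 + 11 = 15; r = 14.5 − 15 = -0.5
x=13: ŷ = 4 + 13 = 17; r = 18 − 17 = 1
Signs: − + + − − − +
Runs: −×1, +×2, −×3, +×1 → 4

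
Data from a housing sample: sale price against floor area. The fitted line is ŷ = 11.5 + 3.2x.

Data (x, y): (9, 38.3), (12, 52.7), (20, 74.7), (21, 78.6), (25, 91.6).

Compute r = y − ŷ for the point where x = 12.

r = 2.8

ŷ = 11.5 + 3.2·12 = 49.9
r = 52.7 − 49.9 = 2.8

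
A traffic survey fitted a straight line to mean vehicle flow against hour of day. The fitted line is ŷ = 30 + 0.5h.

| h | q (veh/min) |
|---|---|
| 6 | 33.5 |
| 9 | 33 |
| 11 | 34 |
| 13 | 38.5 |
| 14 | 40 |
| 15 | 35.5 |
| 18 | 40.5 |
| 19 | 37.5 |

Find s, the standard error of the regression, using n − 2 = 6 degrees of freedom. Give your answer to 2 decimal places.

h=6: ŷ = 30 + 0.5·6 = 33; e = 33.5 − 33 = 0.5
h=9: ŷ = 30 + 0.5·9 = 34.5; e = 33 − 34.5 = -1.5
h=11: ŷ = 30 + 0.5·11 = 35.5; e = 34 − 35.5 = -1.5
h=13: ŷ = 30 + 0.5·13 = 36.5; e = 38.5 − 36.5 = 2
h=14: ŷ = 30 + 0.5·14 = 37; e = 40 − 37 = 3
h=15: ŷ = 30 + 0.5·15 = 37.5; e = 35.5 − 37.5 = -2
h=18: ŷ = 30 + 0.5·18 = 39; e = 40.5 − 39 = 1.5
h=19: ŷ = 30 + 0.5·19 = 39.5; e = 37.5 − 39.5 = -2
SSE = 0.25 + 2.25 + 2.25 + 4 + 9 + 4 + 2.25 + 4 = 28
s = √(28/6) = √4.66667 ≈ 2.16

s = 2.16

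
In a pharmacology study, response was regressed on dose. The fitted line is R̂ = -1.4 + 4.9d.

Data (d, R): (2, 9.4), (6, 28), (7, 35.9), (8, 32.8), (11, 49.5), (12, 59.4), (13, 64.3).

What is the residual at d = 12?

R̂ = -1.4 + 4.9·12 = 57.4
e = 59.4 − 57.4 = 2

e = 2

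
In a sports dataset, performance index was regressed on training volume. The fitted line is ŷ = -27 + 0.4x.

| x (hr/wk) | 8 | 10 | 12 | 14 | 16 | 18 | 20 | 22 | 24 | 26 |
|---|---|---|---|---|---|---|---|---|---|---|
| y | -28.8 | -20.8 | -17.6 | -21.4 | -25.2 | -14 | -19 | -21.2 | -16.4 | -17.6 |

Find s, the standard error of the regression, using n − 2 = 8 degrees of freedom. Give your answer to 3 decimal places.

x=8: ŷ = -27 + 0.4·8 = -23.8; r = -28.8 − (-23.8) = -5
x=10: ŷ = -27 + 0.4·10 = -23; r = -20.8 − (-23) = 2.2
x=12: ŷ = -27 + 0.4·12 = -22.2; r = -17.6 − (-22.2) = 4.6
x=14: ŷ = -27 + 0.4·14 = -21.4; r = -21.4 − (-21.4) = 0
x=16: ŷ = -27 + 0.4·16 = -20.6; r = -25.2 − (-20.6) = -4.6
x=18: ŷ = -27 + 0.4·18 = -19.8; r = -14 − (-19.8) = 5.8
x=20: ŷ = -27 + 0.4·20 = -19; r = -19 − (-19) = 0
x=22: ŷ = -27 + 0.4·22 = -18.2; r = -21.2 − (-18.2) = -3
x=24: ŷ = -27 + 0.4·24 = -17.4; r = -16.4 − (-17.4) = 1
x=26: ŷ = -27 + 0.4·26 = -16.6; r = -17.6 − (-16.6) = -1
SSE = 25 + 4.84 + 21.16 + 0 + 21.16 + 33.64 + 0 + 9 + 1 + 1 = 116.8
s = √(116.8/8) = √14.6 ≈ 3.821

s = 3.821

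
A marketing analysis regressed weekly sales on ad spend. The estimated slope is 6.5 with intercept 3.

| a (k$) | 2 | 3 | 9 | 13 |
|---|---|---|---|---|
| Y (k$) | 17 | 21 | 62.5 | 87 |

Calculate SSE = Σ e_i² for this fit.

SSE = 4.5

a=2: Ŷ = 3 + 6.5·2 = 16; e = 17 − 16 = 1
a=3: Ŷ = 3 + 6.5·3 = 22.5; e = 21 − 22.5 = -1.5
a=9: Ŷ = 3 + 6.5·9 = 61.5; e = 62.5 − 61.5 = 1
a=13: Ŷ = 3 + 6.5·13 = 87.5; e = 87 − 87.5 = -0.5
SSE = 1 + 2.25 + 1 + 0.25 = 4.5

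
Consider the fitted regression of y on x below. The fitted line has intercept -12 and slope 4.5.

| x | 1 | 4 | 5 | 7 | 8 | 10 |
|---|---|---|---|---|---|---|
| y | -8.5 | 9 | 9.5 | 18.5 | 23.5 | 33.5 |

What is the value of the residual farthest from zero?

x=1: ŷ = -12 + 4.5·1 = -7.5; e = -8.5 − (-7.5) = -1
x=4: ŷ = -12 + 4.5·4 = 6; e = 9 − 6 = 3
x=5: ŷ = -12 + 4.5·5 = 10.5; e = 9.5 − 10.5 = -1
x=7: ŷ = -12 + 4.5·7 = 19.5; e = 18.5 − 19.5 = -1
x=8: ŷ = -12 + 4.5·8 = 24; e = 23.5 − 24 = -0.5
x=10: ŷ = -12 + 4.5·10 = 33; e = 33.5 − 33 = 0.5
Largest |e| is 3 at x = 4, residual 3.

e = 3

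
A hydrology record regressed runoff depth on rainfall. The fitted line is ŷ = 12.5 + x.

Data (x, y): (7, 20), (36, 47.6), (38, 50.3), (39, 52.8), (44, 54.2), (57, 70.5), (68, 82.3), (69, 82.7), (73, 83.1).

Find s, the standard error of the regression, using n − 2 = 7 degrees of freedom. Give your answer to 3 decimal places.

x=7: ŷ = 12.5 + 7 = 19.5; r = 20 − 19.5 = 0.5
x=36: ŷ = 12.5 + 36 = 48.5; r = 47.6 − 48.5 = -0.9
x=38: ŷ = 12.5 + 38 = 50.5; r = 50.3 − 50.5 = -0.2
x=39: ŷ = 12.5 + 39 = 51.5; r = 52.8 − 51.5 = 1.3
x=44: ŷ = 12.5 + 44 = 56.5; r = 54.2 − 56.5 = -2.3
x=57: ŷ = 12.5 + 57 = 69.5; r = 70.5 − 69.5 = 1
x=68: ŷ = 12.5 + 68 = 80.5; r = 82.3 − 80.5 = 1.8
x=69: ŷ = 12.5 + 69 = 81.5; r = 82.7 − 81.5 = 1.2
x=73: ŷ = 12.5 + 73 = 85.5; r = 83.1 − 85.5 = -2.4
SSE = 0.25 + 0.81 + 0.04 + 1.69 + 5.29 + 1 + 3.24 + 1.44 + 5.76 = 19.52
s = √(19.52/7) = √2.78857 ≈ 1.670

s = 1.670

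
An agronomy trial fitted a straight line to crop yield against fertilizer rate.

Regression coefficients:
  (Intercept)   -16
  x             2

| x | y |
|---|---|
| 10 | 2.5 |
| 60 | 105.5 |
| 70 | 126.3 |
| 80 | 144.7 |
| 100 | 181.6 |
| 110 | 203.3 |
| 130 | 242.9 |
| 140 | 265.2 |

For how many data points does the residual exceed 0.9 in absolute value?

x=10: ŷ = -16 + 2·10 = 4; e = 2.5 − 4 = -1.5
x=60: ŷ = -16 + 2·60 = 104; e = 105.5 − 104 = 1.5
x=70: ŷ = -16 + 2·70 = 124; e = 126.3 − 124 = 2.3
x=80: ŷ = -16 + 2·80 = 144; e = 144.7 − 144 = 0.7
x=100: ŷ = -16 + 2·100 = 184; e = 181.6 − 184 = -2.4
x=110: ŷ = -16 + 2·110 = 204; e = 203.3 − 204 = -0.7
x=130: ŷ = -16 + 2·130 = 244; e = 242.9 − 244 = -1.1
x=140: ŷ = -16 + 2·140 = 264; e = 265.2 − 264 = 1.2
|e| > 0.9: x=10 (|e|=1.5), x=60 (|e|=1.5), x=70 (|e|=2.3), x=100 (|e|=2.4), x=130 (|e|=1.1), x=140 (|e|=1.2) → 6

6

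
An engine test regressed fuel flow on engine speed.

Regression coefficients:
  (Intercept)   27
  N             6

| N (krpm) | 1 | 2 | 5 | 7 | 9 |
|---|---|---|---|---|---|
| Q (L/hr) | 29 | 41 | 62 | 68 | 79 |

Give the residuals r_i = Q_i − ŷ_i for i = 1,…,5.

N=1: ŷ = 27 + 6·1 = 33; r = 29 − 33 = -4
N=2: ŷ = 27 + 6·2 = 39; r = 41 − 39 = 2
N=5: ŷ = 27 + 6·5 = 57; r = 62 − 57 = 5
N=7: ŷ = 27 + 6·7 = 69; r = 68 − 69 = -1
N=9: ŷ = 27 + 6·9 = 81; r = 79 − 81 = -2

-4, 2, 5, -1, -2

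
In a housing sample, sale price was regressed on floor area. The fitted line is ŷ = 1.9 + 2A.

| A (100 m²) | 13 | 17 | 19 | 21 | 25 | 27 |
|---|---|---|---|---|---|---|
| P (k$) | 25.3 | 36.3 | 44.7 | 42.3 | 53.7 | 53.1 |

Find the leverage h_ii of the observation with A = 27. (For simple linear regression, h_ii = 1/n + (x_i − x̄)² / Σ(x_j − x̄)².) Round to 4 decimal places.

Ā = (13 + 17 + 19 + 21 + 25 + 27)/6 = 20.3333
Σ(A − Ā)² = 53.7778 + 11.1111 + 1.77778 + 0.444444 + 21.7778 + 44.4444 = 133.333
h = 1/6 + (6.66667)²/133.333 = 0.166667 + 0.333333 = 0.5000

h = 0.5000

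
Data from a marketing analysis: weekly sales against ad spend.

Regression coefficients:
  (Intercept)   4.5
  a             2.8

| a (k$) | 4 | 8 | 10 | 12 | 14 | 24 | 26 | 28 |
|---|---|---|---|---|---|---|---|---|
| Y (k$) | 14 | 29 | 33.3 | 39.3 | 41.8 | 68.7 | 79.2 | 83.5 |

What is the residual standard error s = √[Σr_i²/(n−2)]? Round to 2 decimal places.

s = 2.08

a=4: ŷ = 4.5 + 2.8·4 = 15.7; r = 14 − 15.7 = -1.7
a=8: ŷ = 4.5 + 2.8·8 = 26.9; r = 29 − 26.9 = 2.1
a=10: ŷ = 4.5 + 2.8·10 = 32.5; r = 33.3 − 32.5 = 0.8
a=12: ŷ = 4.5 + 2.8·12 = 38.1; r = 39.3 − 38.1 = 1.2
a=14: ŷ = 4.5 + 2.8·14 = 43.7; r = 41.8 − 43.7 = -1.9
a=24: ŷ = 4.5 + 2.8·24 = 71.7; r = 68.7 − 71.7 = -3
a=26: ŷ = 4.5 + 2.8·26 = 77.3; r = 79.2 − 77.3 = 1.9
a=28: ŷ = 4.5 + 2.8·28 = 82.9; r = 83.5 − 82.9 = 0.6
SSE = 2.89 + 4.41 + 0.64 + 1.44 + 3.61 + 9 + 3.61 + 0.36 = 25.96
s = √(25.96/6) = √4.32667 ≈ 2.08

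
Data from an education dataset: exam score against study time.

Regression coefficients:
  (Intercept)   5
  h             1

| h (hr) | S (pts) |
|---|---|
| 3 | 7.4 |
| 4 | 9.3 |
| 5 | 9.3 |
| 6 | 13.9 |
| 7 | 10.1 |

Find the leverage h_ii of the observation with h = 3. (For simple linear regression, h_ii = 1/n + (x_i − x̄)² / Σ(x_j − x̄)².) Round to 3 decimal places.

h = 0.600

h̄ = (3 + 4 + 5 + 6 + 7)/5 = 5
Σ(h − h̄)² = 4 + 1 + 0 + 1 + 4 = 10
h = 1/5 + (-2)²/10 = 0.2 + 0.4 = 0.600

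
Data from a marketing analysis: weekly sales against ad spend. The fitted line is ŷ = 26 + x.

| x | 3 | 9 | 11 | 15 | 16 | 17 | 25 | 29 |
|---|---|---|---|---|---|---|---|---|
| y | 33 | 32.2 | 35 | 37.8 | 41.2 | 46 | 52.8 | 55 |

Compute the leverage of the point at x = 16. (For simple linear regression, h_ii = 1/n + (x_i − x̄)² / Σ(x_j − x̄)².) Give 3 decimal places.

h = 0.125

x̄ = (3 + 9 + 11 + 15 + 16 + 17 + 25 + 29)/8 = 15.625
Σ(x − x̄)² = 159.391 + 43.8906 + 21.3906 + 0.390625 + 0.140625 + 1.89062 + 87.8906 + 178.891 = 493.875
h = 1/8 + (0.375)²/493.875 = 0.125 + 0.000284738 = 0.125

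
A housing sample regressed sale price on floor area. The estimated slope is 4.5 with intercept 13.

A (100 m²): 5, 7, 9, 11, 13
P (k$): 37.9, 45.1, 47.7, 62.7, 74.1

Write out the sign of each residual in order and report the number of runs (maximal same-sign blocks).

A=5: ŷ = 13 + 4.5·5 = 35.5; e = 37.9 − 35.5 = 2.4
A=7: ŷ = 13 + 4.5·7 = 44.5; e = 45.1 − 44.5 = 0.6
A=9: ŷ = 13 + 4.5·9 = 53.5; e = 47.7 − 53.5 = -5.8
A=11: ŷ = 13 + 4.5·11 = 62.5; e = 62.7 − 62.5 = 0.2
A=13: ŷ = 13 + 4.5·13 = 71.5; e = 74.1 − 71.5 = 2.6
Signs: + + − + +
Runs: +×2, −×1, +×2 → 3

3 runs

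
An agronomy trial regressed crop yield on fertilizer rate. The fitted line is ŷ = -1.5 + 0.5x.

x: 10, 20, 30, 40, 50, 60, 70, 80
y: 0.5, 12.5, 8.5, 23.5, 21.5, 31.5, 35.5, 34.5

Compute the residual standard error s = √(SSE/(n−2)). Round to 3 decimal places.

s = 4.243

x=10: ŷ = -1.5 + 0.5·10 = 3.5; r = 0.5 − 3.5 = -3
x=20: ŷ = -1.5 + 0.5·20 = 8.5; r = 12.5 − 8.5 = 4
x=30: ŷ = -1.5 + 0.5·30 = 13.5; r = 8.5 − 13.5 = -5
x=40: ŷ = -1.5 + 0.5·40 = 18.5; r = 23.5 − 18.5 = 5
x=50: ŷ = -1.5 + 0.5·50 = 23.5; r = 21.5 − 23.5 = -2
x=60: ŷ = -1.5 + 0.5·60 = 28.5; r = 31.5 − 28.5 = 3
x=70: ŷ = -1.5 + 0.5·70 = 33.5; r = 35.5 − 33.5 = 2
x=80: ŷ = -1.5 + 0.5·80 = 38.5; r = 34.5 − 38.5 = -4
SSE = 9 + 16 + 25 + 25 + 4 + 9 + 4 + 16 = 108
s = √(108/6) = √18 ≈ 4.243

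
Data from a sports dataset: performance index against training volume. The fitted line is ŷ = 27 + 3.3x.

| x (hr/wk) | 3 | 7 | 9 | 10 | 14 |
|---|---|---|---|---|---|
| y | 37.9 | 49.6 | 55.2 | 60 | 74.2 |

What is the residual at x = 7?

ŷ = 27 + 3.3·7 = 50.1
r = 49.6 − 50.1 = -0.5

r = -0.5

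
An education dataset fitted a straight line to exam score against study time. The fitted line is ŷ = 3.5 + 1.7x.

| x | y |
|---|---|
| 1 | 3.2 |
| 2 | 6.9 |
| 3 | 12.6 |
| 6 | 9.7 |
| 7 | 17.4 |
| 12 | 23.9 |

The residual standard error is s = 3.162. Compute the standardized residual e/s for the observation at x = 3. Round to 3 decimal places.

ŷ = 3.5 + 1.7·3 = 8.6
e = 12.6 − 8.6 = 4
e/s = 4 / 3.162 = 1.265

1.265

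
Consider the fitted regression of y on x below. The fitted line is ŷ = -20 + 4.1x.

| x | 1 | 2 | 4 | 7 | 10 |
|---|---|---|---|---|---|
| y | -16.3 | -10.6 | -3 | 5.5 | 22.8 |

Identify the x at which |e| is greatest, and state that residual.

x=1: ŷ = -20 + 4.1·1 = -15.9; e = -16.3 − (-15.9) = -0.4
x=2: ŷ = -20 + 4.1·2 = -11.8; e = -10.6 − (-11.8) = 1.2
x=4: ŷ = -20 + 4.1·4 = -3.6; e = -3 − (-3.6) = 0.6
x=7: ŷ = -20 + 4.1·7 = 8.7; e = 5.5 − 8.7 = -3.2
x=10: ŷ = -20 + 4.1·10 = 21; e = 22.8 − 21 = 1.8
Largest |e| is 3.2 at x = 7, residual -3.2.

x = 7, e = -3.2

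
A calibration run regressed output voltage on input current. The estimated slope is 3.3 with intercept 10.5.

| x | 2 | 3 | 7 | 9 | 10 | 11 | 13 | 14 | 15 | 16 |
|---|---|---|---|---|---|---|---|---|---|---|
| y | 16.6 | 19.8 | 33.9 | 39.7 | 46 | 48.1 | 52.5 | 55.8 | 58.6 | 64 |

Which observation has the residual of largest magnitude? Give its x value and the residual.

x=2: ŷ = 10.5 + 3.3·2 = 17.1; e = 16.6 − 17.1 = -0.5
x=3: ŷ = 10.5 + 3.3·3 = 20.4; e = 19.8 − 20.4 = -0.6
x=7: ŷ = 10.5 + 3.3·7 = 33.6; e = 33.9 − 33.6 = 0.3
x=9: ŷ = 10.5 + 3.3·9 = 40.2; e = 39.7 − 40.2 = -0.5
x=10: ŷ = 10.5 + 3.3·10 = 43.5; e = 46 − 43.5 = 2.5
x=11: ŷ = 10.5 + 3.3·11 = 46.8; e = 48.1 − 46.8 = 1.3
x=13: ŷ = 10.5 + 3.3·13 = 53.4; e = 52.5 − 53.4 = -0.9
x=14: ŷ = 10.5 + 3.3·14 = 56.7; e = 55.8 − 56.7 = -0.9
x=15: ŷ = 10.5 + 3.3·15 = 60; e = 58.6 − 60 = -1.4
x=16: ŷ = 10.5 + 3.3·16 = 63.3; e = 64 − 63.3 = 0.7
Largest |e| is 2.5 at x = 10, residual 2.5.

x = 10, e = 2.5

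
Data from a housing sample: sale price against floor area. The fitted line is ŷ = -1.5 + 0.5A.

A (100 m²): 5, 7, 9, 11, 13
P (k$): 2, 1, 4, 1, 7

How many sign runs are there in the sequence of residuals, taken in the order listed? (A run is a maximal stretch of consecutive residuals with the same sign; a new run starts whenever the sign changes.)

5 runs

A=5: ŷ = -1.5 + 0.5·5 = 1; e = 2 − 1 = 1
A=7: ŷ = -1.5 + 0.5·7 = 2; e = 1 − 2 = -1
A=9: ŷ = -1.5 + 0.5·9 = 3; e = 4 − 3 = 1
A=11: ŷ = -1.5 + 0.5·11 = 4; e = 1 − 4 = -3
A=13: ŷ = -1.5 + 0.5·13 = 5; e = 7 − 5 = 2
Signs: + − + − +
Runs: +×1, −×1, +×1, −×1, +×1 → 5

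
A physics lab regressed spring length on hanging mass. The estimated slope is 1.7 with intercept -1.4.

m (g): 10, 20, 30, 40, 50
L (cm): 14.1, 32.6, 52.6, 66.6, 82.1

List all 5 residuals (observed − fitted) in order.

m=10: L̂ = -1.4 + 1.7·10 = 15.6; e = 14.1 − 15.6 = -1.5
m=20: L̂ = -1.4 + 1.7·20 = 32.6; e = 32.6 − 32.6 = 0
m=30: L̂ = -1.4 + 1.7·30 = 49.6; e = 52.6 − 49.6 = 3
m=40: L̂ = -1.4 + 1.7·40 = 66.6; e = 66.6 − 66.6 = 0
m=50: L̂ = -1.4 + 1.7·50 = 83.6; e = 82.1 − 83.6 = -1.5

-1.5, 0, 3, 0, -1.5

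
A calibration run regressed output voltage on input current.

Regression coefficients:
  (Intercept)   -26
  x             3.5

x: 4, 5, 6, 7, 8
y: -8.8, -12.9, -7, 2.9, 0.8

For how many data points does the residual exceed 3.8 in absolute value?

x=4: ŷ = -26 + 3.5·4 = -12; e = -8.8 − (-12) = 3.2
x=5: ŷ = -26 + 3.5·5 = -8.5; e = -12.9 − (-8.5) = -4.4
x=6: ŷ = -26 + 3.5·6 = -5; e = -7 − (-5) = -2
x=7: ŷ = -26 + 3.5·7 = -1.5; e = 2.9 − (-1.5) = 4.4
x=8: ŷ = -26 + 3.5·8 = 2; e = 0.8 − 2 = -1.2
|e| > 3.8: x=5 (|e|=4.4), x=7 (|e|=4.4) → 2

2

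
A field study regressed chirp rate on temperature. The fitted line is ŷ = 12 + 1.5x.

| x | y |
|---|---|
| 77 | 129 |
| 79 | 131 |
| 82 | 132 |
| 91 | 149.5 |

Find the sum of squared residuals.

x=77: ŷ = 12 + 1.5·77 = 127.5; e = 129 − 127.5 = 1.5
x=79: ŷ = 12 + 1.5·79 = 130.5; e = 131 − 130.5 = 0.5
x=82: ŷ = 12 + 1.5·82 = 135; e = 132 − 135 = -3
x=91: ŷ = 12 + 1.5·91 = 148.5; e = 149.5 − 148.5 = 1
SSE = 2.25 + 0.25 + 9 + 1 = 12.5

SSE = 12.5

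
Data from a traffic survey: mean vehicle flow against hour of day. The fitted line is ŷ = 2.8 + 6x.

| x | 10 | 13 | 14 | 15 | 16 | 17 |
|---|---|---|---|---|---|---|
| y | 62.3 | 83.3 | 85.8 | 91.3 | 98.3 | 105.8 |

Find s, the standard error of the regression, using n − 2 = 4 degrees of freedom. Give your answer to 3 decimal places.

x=10: ŷ = 2.8 + 6·10 = 62.8; e = 62.3 − 62.8 = -0.5
x=13: ŷ = 2.8 + 6·13 = 80.8; e = 83.3 − 80.8 = 2.5
x=14: ŷ = 2.8 + 6·14 = 86.8; e = 85.8 − 86.8 = -1
x=15: ŷ = 2.8 + 6·15 = 92.8; e = 91.3 − 92.8 = -1.5
x=16: ŷ = 2.8 + 6·16 = 98.8; e = 98.3 − 98.8 = -0.5
x=17: ŷ = 2.8 + 6·17 = 104.8; e = 105.8 − 104.8 = 1
SSE = 0.25 + 6.25 + 1 + 2.25 + 0.25 + 1 = 11
s = √(11/4) = √2.75 ≈ 1.658

s = 1.658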